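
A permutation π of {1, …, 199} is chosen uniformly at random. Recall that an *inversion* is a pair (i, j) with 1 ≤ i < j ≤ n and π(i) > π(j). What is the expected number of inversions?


Write X = Σ X_I over the C(199, 2) = 19701 pairs i < j, with X_I the indicator of one inversion.
There are 19701 indicators.
For each fixed pair i < j, the values π(i) and π(j) are two distinct elements of {1, …, 199} in uniformly random order; by symmetry P[π(i) > π(j)] = 1/2.
By linearity: E[X] = 19701 · (1/2) = C(199, 2) · (1/2) = 19701/2 = 19701/2 ≈ 9850.500000.

E[X] = 19701/2 = 9850.500000.


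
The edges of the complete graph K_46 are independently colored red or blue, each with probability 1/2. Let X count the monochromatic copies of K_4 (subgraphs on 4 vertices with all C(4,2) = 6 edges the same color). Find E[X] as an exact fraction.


Let X = Σ_S X_S over the C(46, 4) = 163185 subsets S of size 4, where X_S = 1 if the K_4 on S is monochromatic.
For a fixed S, the K_4 on S has C(4, 2) = 6 edges. P[all 6 edges red] = (1/2)^6, and likewise for blue, so P[monochromatic] = 2·(1/2)^6 = 2^{1 − 6} = 1/32.
Summing: E[X] = C(46, 4) · 2^{1 − 6} = 163185 · 1/32 = 163185/32.
Numerically: E[X] ≈ 5099.53125.

E[X] = C(46,4)·2^(1−C(4,2)) = 163185/32 ≈ 5099.53125.


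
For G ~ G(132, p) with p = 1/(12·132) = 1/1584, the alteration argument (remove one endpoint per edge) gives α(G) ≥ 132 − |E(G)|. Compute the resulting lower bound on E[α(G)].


E[|E(G)|] = C(132, 2)·p = 8646 · (1/1584) = 131/24.
E[α(G)] ≥ n − E[|E(G)|] = 132 − 131/24 = 3037/24.
Numerically: ≈ 126.5417.
(This is only a lower bound; the true E[α(G)] may be larger.)

E[α(G)] ≥ 3037/24 ≈ 126.5417.


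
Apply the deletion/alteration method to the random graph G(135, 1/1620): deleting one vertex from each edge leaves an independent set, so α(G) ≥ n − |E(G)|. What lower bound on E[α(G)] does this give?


E[|E(G)|] = C(135, 2)·p = 9045 · (1/1620) = 67/12.
E[α(G)] ≥ n − E[|E(G)|] = 135 − 67/12 = 1553/12.
Numerically: ≈ 129.416667.
(This is only a lower bound; the true E[α(G)] may be larger.)

E[α(G)] ≥ 1553/12 ≈ 129.416667.


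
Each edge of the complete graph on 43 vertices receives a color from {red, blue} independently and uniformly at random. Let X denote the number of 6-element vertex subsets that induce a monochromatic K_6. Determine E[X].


Let X = Σ_S X_S over the C(43, 6) = 6096454 subsets S of size 6, where X_S = 1 if the K_6 on S is monochromatic.
For a fixed S, the K_6 on S has C(6, 2) = 15 edges. P[all 15 edges red] = (1/2)^15, and likewise for blue, so P[monochromatic] = 2·(1/2)^15 = 2^{1 − 15} = 1/16384.
By linearity of expectation: E[X] = C(43, 6) · 2^{1 − 15} = 6096454 · 1/16384 = 3048227/8192.
Numerically: E[X] ≈ 372.09802.

E[X] = C(43,6)·2^(1−C(6,2)) = 3048227/8192 ≈ 372.09802.


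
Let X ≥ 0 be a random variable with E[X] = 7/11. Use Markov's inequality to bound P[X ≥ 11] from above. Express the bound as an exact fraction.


μ = E[X] = 7/11, a = 11.
Markov: P[X ≥ 11] ≤ μ/a = (7/11)/11 = 7/121.
Numerically: ≈ 0.0579.
(Since a = 11 > μ = 0.6364, the bound 7/121 is < 1 and informative.)

P[X ≥ 11] ≤ 7/121 ≈ 0.0579.


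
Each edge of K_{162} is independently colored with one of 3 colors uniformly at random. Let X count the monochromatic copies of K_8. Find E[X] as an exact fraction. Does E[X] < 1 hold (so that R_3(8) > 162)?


E[X] = C(162, 8) · 3^{1 − 28} = 9870758125020 · 3^{−27} = 9870758125020/7625597484987.
As a reduced fraction: E[X] = 121861211420/94143178827 ≈ 1.2944.
Is E[X] < 1? NO.
Since E[X] ≥ 1, the first-moment bound is inconclusive at n = 162; it does NOT by itself certify R_3(8) > 162.

E[X] = 121861211420/94143178827 ≈ 1.2944; E[X] ≥ 1; first-moment method inconclusive here.


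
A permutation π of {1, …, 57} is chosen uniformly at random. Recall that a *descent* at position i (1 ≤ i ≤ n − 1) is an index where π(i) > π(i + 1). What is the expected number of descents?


Write X = Σ X_I over i = 1, …, 56, with X_I the indicator of one descent.
There are 56 indicators.
For each fixed i, the pair (π(i), π(i+1)) is a uniformly random ordered pair of distinct values from {1, …, 57}; by symmetry P[π(i) > π(i+1)] = 1/2.
By linearity: E[X] = 56 · (1/2) = (57 − 1) · (1/2) = 28 ≈ 28.0000.

E[X] = 28 = 28.0000.


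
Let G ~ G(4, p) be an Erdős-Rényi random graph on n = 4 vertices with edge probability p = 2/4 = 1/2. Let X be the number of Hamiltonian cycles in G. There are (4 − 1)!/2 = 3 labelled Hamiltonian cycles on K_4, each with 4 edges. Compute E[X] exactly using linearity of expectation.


K_4 has (4 − 1)!/2 = 3 labelled Hamiltonian cycles.
For each such Hamiltonian cycle H, let X_H = 1 if all 4 edges of H are present in G. Then P[X_H = 1] = p^{4} = (1/2)^{4} = 1/16.
Summing the indicators: E[X] = Σ_H E[X_H] = 3 · p^{4} = 3 · 1/16 = 3/16.
Numerically: E[X] ≈ 0.188.

E[X] = 3 · (1/2)^{4} = 3/16 ≈ 0.188.


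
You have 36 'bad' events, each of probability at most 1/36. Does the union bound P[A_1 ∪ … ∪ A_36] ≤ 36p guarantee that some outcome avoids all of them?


Union bound: P[∪_{i=1}^{36} A_i] ≤ Σ_i P[A_i] ≤ 36·p = 36·(1/36) = 1.
Numerically: 1 ≈ 1.0000.
Is 1 < 1? NO.
Since the bound 1 is ≥ 1, the union bound is uninformative here; it does NOT by itself certify existence.

36·p = 1 ≈ 1.0000; existence NOT certified by the union bound.


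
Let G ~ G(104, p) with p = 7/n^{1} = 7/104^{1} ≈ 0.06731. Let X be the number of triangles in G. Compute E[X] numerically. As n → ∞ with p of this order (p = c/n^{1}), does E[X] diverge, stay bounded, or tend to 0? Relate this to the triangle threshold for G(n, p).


Number of potential triangles: C(104, 3) = 182104.
Each occurs with probability p³ ≈ (0.06731)³ ≈ 3.049258e-04.
By linearity: E[X] = C(104, 3)·p³ ≈ 182104 · 3.049258e-04 ≈ 55.5282.
Here α = 1, so p = 7/n is exactly at the triangle threshold p ~ 1/n. Asymptotically E[X] → c³/6 = 7³/6 = 343/6 ≈ 57.1667, a bounded constant. In this regime the triangle count is asymptotically Poisson(c³/6).

E[X] ≈ 55.5282; in regime p = Θ(1/n^{1}) E[X] stays bounded (at the triangle threshold p ~ 1/n).


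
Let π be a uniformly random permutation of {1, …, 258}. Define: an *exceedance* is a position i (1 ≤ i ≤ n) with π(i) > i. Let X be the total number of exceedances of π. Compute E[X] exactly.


Write X = Σ_{i=1}^{258} X_i, where X_i = 1_{π(i) > i}.
For each fixed i, π(i) is uniform over {1, …, 258} (marginal of a uniform permutation), so P[π(i) > i] = (n − i)/n. Summing: Σ_{i=1}^{258} (n − i)/n = (0 + 1 + … + 257)/258 = 258(258 − 1)/(2·258) = (258 − 1)/2.
Hence E[X] = Σ_{i=1}^{258} (258 − i)/258 = 257/2 ≈ 128.5000.

E[X] = 257/2 = 128.5000.


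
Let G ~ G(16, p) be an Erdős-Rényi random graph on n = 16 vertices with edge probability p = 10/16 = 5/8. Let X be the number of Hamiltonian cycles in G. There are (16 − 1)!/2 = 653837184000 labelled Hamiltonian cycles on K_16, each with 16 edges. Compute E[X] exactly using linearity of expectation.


K_16 has (16 − 1)!/2 = 653837184000 labelled Hamiltonian cycles.
For each such Hamiltonian cycle H, let X_H = 1 if all 16 edges of H are present in G. Then P[X_H = 1] = p^{16} = (5/8)^{16} = 152587890625/281474976710656.
By linearity: E[X] = Σ_H E[X_H] = 653837184000 · p^{16} = 653837184000 · 152587890625/281474976710656 = 97429332733154296875/274877906944.
Numerically: E[X] ≈ 3.5445e+08.

E[X] = 653837184000 · (5/8)^{16} = 97429332733154296875/274877906944 ≈ 3.5445e+08.


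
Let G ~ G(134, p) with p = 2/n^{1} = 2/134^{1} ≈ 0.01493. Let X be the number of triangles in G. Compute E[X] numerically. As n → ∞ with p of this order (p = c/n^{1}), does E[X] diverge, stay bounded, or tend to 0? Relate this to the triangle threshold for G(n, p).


Number of potential triangles: C(134, 3) = 392084.
Each occurs with probability p³ ≈ (0.01493)³ ≈ 3.324877e-06.
By linearity: E[X] = C(134, 3)·p³ ≈ 392084 · 3.324877e-06 ≈ 1.3036.
Here α = 1, so p = 2/n is exactly at the triangle threshold p ~ 1/n. Asymptotically E[X] → c³/6 = 2³/6 = 4/3 ≈ 1.3333, a bounded constant. In this regime the triangle count is asymptotically Poisson(c³/6).

E[X] ≈ 1.3036; in regime p = Θ(1/n^{1}) E[X] stays bounded (at the triangle threshold p ~ 1/n).


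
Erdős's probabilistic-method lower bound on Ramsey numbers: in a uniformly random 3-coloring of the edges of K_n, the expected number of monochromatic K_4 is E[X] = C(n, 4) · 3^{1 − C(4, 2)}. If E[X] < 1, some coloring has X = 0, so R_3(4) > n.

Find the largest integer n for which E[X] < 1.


We need C(n, 4) · 3^{1 − 6} < 1, i.e. C(n, 4) < 3^{6 − 1} = 243.
Check values of n near the boundary:
  n = 5: C(5, 4) = 5; 5 < 243? YES
  n = 6: C(6, 4) = 15; 15 < 243? YES
  n = 7: C(7, 4) = 35; 35 < 243? YES
  n = 8: C(8, 4) = 70; 70 < 243? YES
  n = 9: C(9, 4) = 126; 126 < 243? YES
  n = 10: C(10, 4) = 210; 210 < 243? YES
  n = 11: C(11, 4) = 330; 330 < 243? NO
The largest n with C(n, 4) < 243 is n = 10 (where E[X] = 70/81 ≈ 0.86420). Hence R_3(4) > 10, i.e. R_3(4) ≥ 11.

Largest n = 10; hence R_3(4) > 10.


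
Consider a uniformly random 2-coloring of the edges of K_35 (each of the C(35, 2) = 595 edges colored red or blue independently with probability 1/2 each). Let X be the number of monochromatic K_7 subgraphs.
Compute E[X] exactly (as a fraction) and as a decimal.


Let X = Σ_S X_S over the C(35, 7) = 6724520 subsets S of size 7, where X_S = 1 if the K_7 on S is monochromatic.
For a fixed S, the K_7 on S has C(7, 2) = 21 edges. P[all 21 edges red] = (1/2)^21, and likewise for blue, so P[monochromatic] = 2·(1/2)^21 = 2^{1 − 21} = 1/1048576.
By linearity: E[X] = C(35, 7) · 2^{1 − 21} = 6724520 · 1/1048576 = 840565/131072.
Numerically: E[X] ≈ 6.413002.

E[X] = C(35,7)·2^(1−C(7,2)) = 840565/131072 ≈ 6.413002.


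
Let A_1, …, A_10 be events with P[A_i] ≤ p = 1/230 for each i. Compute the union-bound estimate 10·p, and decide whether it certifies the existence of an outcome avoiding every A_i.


Union bound: P[∪_{i=1}^{10} A_i] ≤ Σ_i P[A_i] ≤ 10·p = 10·(1/230) = 1/23.
Numerically: 1/23 ≈ 0.0434783.
Is 1/23 < 1? YES.
Since P[∪ A_i] ≤ 1/23 < 1, the complement has P[∩ A_i^c] ≥ 1 − 1/23 = 22/23 > 0, so some outcome avoids every A_i.

10·p = 1/23 ≈ 0.0434783; existence CERTIFIED by the union bound.


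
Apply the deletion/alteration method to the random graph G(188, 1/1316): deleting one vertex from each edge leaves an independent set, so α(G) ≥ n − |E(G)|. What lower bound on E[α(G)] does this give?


E[|E(G)|] = C(188, 2)·p = 17578 · (1/1316) = 187/14.
E[α(G)] ≥ n − E[|E(G)|] = 188 − 187/14 = 2445/14.
Numerically: ≈ 174.64286.
(This is only a lower bound; the true E[α(G)] may be larger.)

E[α(G)] ≥ 2445/14 ≈ 174.64286.


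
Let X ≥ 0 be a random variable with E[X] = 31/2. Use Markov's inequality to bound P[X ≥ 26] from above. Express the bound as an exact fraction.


μ = E[X] = 31/2, a = 26.
Markov: P[X ≥ 26] ≤ μ/a = (31/2)/26 = 31/52.
Numerically: ≈ 0.596.
(Since a = 26 > μ = 15.500, the bound 31/52 is < 1 and informative.)

P[X ≥ 26] ≤ 31/52 ≈ 0.596.


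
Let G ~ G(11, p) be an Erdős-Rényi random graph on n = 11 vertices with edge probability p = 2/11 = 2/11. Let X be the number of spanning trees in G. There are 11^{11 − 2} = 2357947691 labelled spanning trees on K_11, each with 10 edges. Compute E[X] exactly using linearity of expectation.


K_11 has 11^{11 − 2} = 2357947691 labelled spanning trees.
For each such spanning tree H, let X_H = 1 if all 10 edges of H are present in G. Then P[X_H = 1] = p^{10} = (2/11)^{10} = 1024/25937424601.
By linearity of expectation: E[X] = Σ_H E[X_H] = 2357947691 · p^{10} = 2357947691 · 1024/25937424601 = 1024/11.
Numerically: E[X] ≈ 93.1.

E[X] = 2357947691 · (2/11)^{10} = 1024/11 ≈ 93.1.


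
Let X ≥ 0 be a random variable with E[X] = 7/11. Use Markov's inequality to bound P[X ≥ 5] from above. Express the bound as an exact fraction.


μ = E[X] = 7/11, a = 5.
Markov: P[X ≥ 5] ≤ μ/a = (7/11)/5 = 7/55.
Numerically: ≈ 0.127273.
(Since a = 5 > μ = 0.636364, the bound 7/55 is < 1 and informative.)

P[X ≥ 5] ≤ 7/55 ≈ 0.127273.


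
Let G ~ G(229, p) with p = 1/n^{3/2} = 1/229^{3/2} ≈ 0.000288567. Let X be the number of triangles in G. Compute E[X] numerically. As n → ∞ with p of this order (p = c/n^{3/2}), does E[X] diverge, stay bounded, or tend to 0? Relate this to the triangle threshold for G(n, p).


Number of potential triangles: C(229, 3) = 1975354.
Each occurs with probability p³ ≈ (0.000288567)³ ≈ 2.40292563e-11.
By linearity: E[X] = C(229, 3)·p³ ≈ 1975354 · 2.40292563e-11 ≈ 0.000047.
Since α = 3/2 > 1, p = c/n^{3/2} = o(1/n) is below the triangle threshold p ~ 1/n. Asymptotically E[X] ~ (c³/6)·n^{3(1−α)} = (1³/6)·n^{-1.5} → 0, so by Markov's inequality G has no triangles w.h.p.

E[X] ≈ 0.000047; in regime p = Θ(1/n^{3/2}) E[X] tends to 0 (below the triangle threshold p ~ 1/n).


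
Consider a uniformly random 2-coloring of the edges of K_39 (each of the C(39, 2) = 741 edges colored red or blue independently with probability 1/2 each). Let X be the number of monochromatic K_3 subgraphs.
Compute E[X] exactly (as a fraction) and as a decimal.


Let X = Σ_S X_S over the C(39, 3) = 9139 subsets S of size 3, where X_S = 1 if the K_3 on S is monochromatic.
For a fixed S, the K_3 on S has C(3, 2) = 3 edges. P[all 3 edges red] = (1/2)^3, and likewise for blue, so P[monochromatic] = 2·(1/2)^3 = 2^{1 − 3} = 1/4.
Summing: E[X] = C(39, 3) · 2^{1 − 3} = 9139 · 1/4 = 9139/4.
Numerically: E[X] ≈ 2284.750.

E[X] = C(39,3)·2^(1−C(3,2)) = 9139/4 ≈ 2284.750.


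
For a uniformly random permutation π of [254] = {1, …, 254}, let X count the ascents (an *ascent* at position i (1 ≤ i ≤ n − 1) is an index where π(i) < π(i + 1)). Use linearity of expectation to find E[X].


Write X = Σ X_I over i = 1, …, 253, with X_I the indicator of one ascent.
There are 253 indicators.
For each fixed i, the pair (π(i), π(i+1)) is a uniformly random ordered pair of distinct values from {1, …, 254}; by symmetry P[π(i) < π(i+1)] = 1/2.
By linearity: E[X] = 253 · (1/2) = (254 − 1) · (1/2) = 253/2 ≈ 126.50000.

E[X] = 253/2 = 126.50000.


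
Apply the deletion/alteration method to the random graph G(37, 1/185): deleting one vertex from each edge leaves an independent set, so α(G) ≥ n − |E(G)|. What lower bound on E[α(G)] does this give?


E[|E(G)|] = C(37, 2)·p = 666 · (1/185) = 18/5.
E[α(G)] ≥ n − E[|E(G)|] = 37 − 18/5 = 167/5.
Numerically: ≈ 33.4000.
(This is only a lower bound; the true E[α(G)] may be larger.)

E[α(G)] ≥ 167/5 ≈ 33.4000.


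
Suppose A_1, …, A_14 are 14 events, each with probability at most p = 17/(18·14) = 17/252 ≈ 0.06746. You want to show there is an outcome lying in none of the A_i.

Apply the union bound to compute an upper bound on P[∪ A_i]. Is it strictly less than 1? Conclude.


Union bound: P[∪_{i=1}^{14} A_i] ≤ Σ_i P[A_i] ≤ 14·p = 14·(17/252) = 17/18.
Numerically: 17/18 ≈ 0.94444.
Is 17/18 < 1? YES.
Since P[∪ A_i] ≤ 17/18 < 1, the complement has P[∩ A_i^c] ≥ 1 − 17/18 = 1/18 > 0, so some outcome avoids every A_i.

14·p = 17/18 ≈ 0.94444; existence CERTIFIED by the union bound.


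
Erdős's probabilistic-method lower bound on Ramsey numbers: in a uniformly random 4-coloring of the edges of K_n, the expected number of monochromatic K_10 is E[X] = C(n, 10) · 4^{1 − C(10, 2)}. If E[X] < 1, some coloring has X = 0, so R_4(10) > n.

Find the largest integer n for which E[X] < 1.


We need C(n, 10) · 4^{1 − 45} < 1, i.e. C(n, 10) < 4^{45 − 1} = 309485009821345068724781056.
Check values of n near the boundary:
  n = 2020: C(2020, 10) = 304832018578739931133653656; 304832018578739931133653656 < 309485009821345068724781056? YES
  n = 2021: C(2021, 10) = 306347841644770462864800616; 306347841644770462864800616 < 309485009821345068724781056? YES
  n = 2022: C(2022, 10) = 307870445231474093395937796; 307870445231474093395937796 < 309485009821345068724781056? YES
  n = 2023: C(2023, 10) = 309399856285778485315440716; 309399856285778485315440716 < 309485009821345068724781056? YES
  n = 2024: C(2024, 10) = 310936101848269937576192656; 310936101848269937576192656 < 309485009821345068724781056? NO
  n = 2025: C(2025, 10) = 312479209053472269772600560; 312479209053472269772600560 < 309485009821345068724781056? NO
The largest n with C(n, 10) < 309485009821345068724781056 is n = 2023 (where E[X] = 77349964071444621328860179/77371252455336267181195264 ≈ 0.999725). Hence R_4(10) > 2023, i.e. R_4(10) ≥ 2024.

Largest n = 2023; hence R_4(10) > 2023.


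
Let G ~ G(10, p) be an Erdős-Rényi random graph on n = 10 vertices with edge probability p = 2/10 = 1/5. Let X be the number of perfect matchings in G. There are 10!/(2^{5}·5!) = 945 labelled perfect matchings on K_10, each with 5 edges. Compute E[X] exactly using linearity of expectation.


K_10 has 10!/(2^{5}·5!) = 945 labelled perfect matchings.
For each such perfect matching H, let X_H = 1 if all 5 edges of H are present in G. Then P[X_H = 1] = p^{5} = (1/5)^{5} = 1/3125.
By linearity: E[X] = Σ_H E[X_H] = 945 · p^{5} = 945 · 1/3125 = 189/625.
Numerically: E[X] ≈ 0.3024.

E[X] = 945 · (1/5)^{5} = 189/625 ≈ 0.3024.


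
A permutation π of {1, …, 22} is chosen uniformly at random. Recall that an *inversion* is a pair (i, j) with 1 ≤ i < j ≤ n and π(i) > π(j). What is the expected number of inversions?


Write X = Σ X_I over the C(22, 2) = 231 pairs i < j, with X_I the indicator of one inversion.
There are 231 indicators.
For each fixed pair i < j, the values π(i) and π(j) are two distinct elements of {1, …, 22} in uniformly random order; by symmetry P[π(i) > π(j)] = 1/2.
By linearity: E[X] = 231 · (1/2) = C(22, 2) · (1/2) = 231/2 = 231/2 ≈ 115.50000.

E[X] = 231/2 = 115.50000.


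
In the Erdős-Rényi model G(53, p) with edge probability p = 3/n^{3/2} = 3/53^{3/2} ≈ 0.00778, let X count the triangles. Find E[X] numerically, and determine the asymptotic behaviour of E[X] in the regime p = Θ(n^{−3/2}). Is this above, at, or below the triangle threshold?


Number of potential triangles: C(53, 3) = 23426.
Each occurs with probability p³ ≈ (0.00778)³ ≈ 4.70027e-07.
By linearity: E[X] = C(53, 3)·p³ ≈ 23426 · 4.70027e-07 ≈ 0.011.
Since α = 3/2 > 1, p = c/n^{3/2} = o(1/n) is below the triangle threshold p ~ 1/n. Asymptotically E[X] ~ (c³/6)·n^{3(1−α)} = (3³/6)·n^{-1.5} → 0, so by Markov's inequality G has no triangles w.h.p.

E[X] ≈ 0.011; in regime p = Θ(1/n^{3/2}) E[X] tends to 0 (below the triangle threshold p ~ 1/n).


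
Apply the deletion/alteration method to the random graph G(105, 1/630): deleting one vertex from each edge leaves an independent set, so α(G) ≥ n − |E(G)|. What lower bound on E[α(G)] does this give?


E[|E(G)|] = C(105, 2)·p = 5460 · (1/630) = 26/3.
E[α(G)] ≥ n − E[|E(G)|] = 105 − 26/3 = 289/3.
Numerically: ≈ 96.333.
(This is only a lower bound; the true E[α(G)] may be larger.)

E[α(G)] ≥ 289/3 ≈ 96.333.


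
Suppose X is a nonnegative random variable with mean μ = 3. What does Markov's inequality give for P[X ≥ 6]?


μ = E[X] = 3, a = 6.
Markov: P[X ≥ 6] ≤ μ/a = (3)/6 = 1/2.
Numerically: ≈ 0.500000.
(Since a = 6 > μ = 3.000000, the bound 1/2 is < 1 and informative.)

P[X ≥ 6] ≤ 1/2 ≈ 0.500000.


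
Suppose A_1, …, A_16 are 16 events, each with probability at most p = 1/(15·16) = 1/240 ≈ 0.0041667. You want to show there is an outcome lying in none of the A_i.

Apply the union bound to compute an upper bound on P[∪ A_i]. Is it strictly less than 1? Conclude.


Union bound: P[∪_{i=1}^{16} A_i] ≤ Σ_i P[A_i] ≤ 16·p = 16·(1/240) = 1/15.
Numerically: 1/15 ≈ 0.0666667.
Is 1/15 < 1? YES.
Since P[∪ A_i] ≤ 1/15 < 1, the complement has P[∩ A_i^c] ≥ 1 − 1/15 = 14/15 > 0, so some outcome avoids every A_i.

16·p = 1/15 ≈ 0.0666667; existence CERTIFIED by the union bound.


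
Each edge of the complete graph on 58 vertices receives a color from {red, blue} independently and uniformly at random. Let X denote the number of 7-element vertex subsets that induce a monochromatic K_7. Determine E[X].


Let X = Σ_S X_S over the C(58, 7) = 300674088 subsets S of size 7, where X_S = 1 if the K_7 on S is monochromatic.
For a fixed S, the K_7 on S has C(7, 2) = 21 edges. P[all 21 edges red] = (1/2)^21, and likewise for blue, so P[monochromatic] = 2·(1/2)^21 = 2^{1 − 21} = 1/1048576.
By linearity of expectation: E[X] = C(58, 7) · 2^{1 − 21} = 300674088 · 1/1048576 = 37584261/131072.
Numerically: E[X] ≈ 286.745155.

E[X] = C(58,7)·2^(1−C(7,2)) = 37584261/131072 ≈ 286.745155.


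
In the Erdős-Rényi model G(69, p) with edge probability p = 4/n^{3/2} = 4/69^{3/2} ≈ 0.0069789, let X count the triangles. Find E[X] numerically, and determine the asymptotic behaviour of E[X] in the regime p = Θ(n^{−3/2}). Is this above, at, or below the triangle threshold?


Number of potential triangles: C(69, 3) = 52394.
Each occurs with probability p³ ≈ (0.0069789)³ ≈ 3.3990618e-07.
By linearity: E[X] = C(69, 3)·p³ ≈ 52394 · 3.3990618e-07 ≈ 0.01781.
Since α = 3/2 > 1, p = c/n^{3/2} = o(1/n) is below the triangle threshold p ~ 1/n. Asymptotically E[X] ~ (c³/6)·n^{3(1−α)} = (4³/6)·n^{-1.5} → 0, so by Markov's inequality G has no triangles w.h.p.

E[X] ≈ 0.01781; in regime p = Θ(1/n^{3/2}) E[X] tends to 0 (below the triangle threshold p ~ 1/n).


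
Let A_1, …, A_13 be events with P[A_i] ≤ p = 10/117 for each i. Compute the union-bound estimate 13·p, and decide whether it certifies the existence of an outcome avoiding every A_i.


Union bound: P[∪_{i=1}^{13} A_i] ≤ Σ_i P[A_i] ≤ 13·p = 13·(10/117) = 10/9.
Numerically: 10/9 ≈ 1.1111111.
Is 10/9 < 1? NO.
Since the bound 10/9 is ≥ 1, the union bound is uninformative here; it does NOT by itself certify existence.

13·p = 10/9 ≈ 1.1111111; existence NOT certified by the union bound.


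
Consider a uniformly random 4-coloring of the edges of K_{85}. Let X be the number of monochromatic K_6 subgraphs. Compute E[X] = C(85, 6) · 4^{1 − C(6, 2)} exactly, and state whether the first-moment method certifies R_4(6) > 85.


E[X] = C(85, 6) · 4^{1 − 15} = 437353560 · 4^{−14} = 437353560/268435456.
As a reduced fraction: E[X] = 54669195/33554432 ≈ 1.6293.
Is E[X] < 1? NO.
Since E[X] ≥ 1, the first-moment bound is inconclusive at n = 85; it does NOT by itself certify R_4(6) > 85.

E[X] = 54669195/33554432 ≈ 1.6293; E[X] ≥ 1; first-moment method inconclusive here.


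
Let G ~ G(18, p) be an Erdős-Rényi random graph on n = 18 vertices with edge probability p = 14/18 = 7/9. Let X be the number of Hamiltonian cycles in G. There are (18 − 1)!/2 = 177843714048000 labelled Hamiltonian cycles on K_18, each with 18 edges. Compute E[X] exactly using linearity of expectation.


K_18 has (18 − 1)!/2 = 177843714048000 labelled Hamiltonian cycles.
For each such Hamiltonian cycle H, let X_H = 1 if all 18 edges of H are present in G. Then P[X_H = 1] = p^{18} = (7/9)^{18} = 1628413597910449/150094635296999121.
By linearity: E[X] = Σ_H E[X_H] = 177843714048000 · p^{18} = 177843714048000 · 1628413597910449/150094635296999121 = 397260798708725298034688000/205891132094649.
Numerically: E[X] ≈ 1.93e+12.

E[X] = 177843714048000 · (7/9)^{18} = 397260798708725298034688000/205891132094649 ≈ 1.93e+12.


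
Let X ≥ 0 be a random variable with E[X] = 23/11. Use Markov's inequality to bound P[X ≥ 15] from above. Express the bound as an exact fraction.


μ = E[X] = 23/11, a = 15.
Markov: P[X ≥ 15] ≤ μ/a = (23/11)/15 = 23/165.
Numerically: ≈ 0.13939.
(Since a = 15 > μ = 2.09091, the bound 23/165 is < 1 and informative.)

P[X ≥ 15] ≤ 23/165 ≈ 0.13939.


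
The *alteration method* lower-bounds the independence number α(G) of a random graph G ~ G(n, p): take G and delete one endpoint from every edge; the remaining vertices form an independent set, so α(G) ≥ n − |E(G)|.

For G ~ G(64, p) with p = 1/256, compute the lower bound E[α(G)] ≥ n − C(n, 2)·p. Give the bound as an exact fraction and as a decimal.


E[|E(G)|] = C(64, 2)·p = 2016 · (1/256) = 63/8.
E[α(G)] ≥ n − E[|E(G)|] = 64 − 63/8 = 449/8.
Numerically: ≈ 56.1250.
(This is only a lower bound; the true E[α(G)] may be larger.)

E[α(G)] ≥ 449/8 ≈ 56.1250.


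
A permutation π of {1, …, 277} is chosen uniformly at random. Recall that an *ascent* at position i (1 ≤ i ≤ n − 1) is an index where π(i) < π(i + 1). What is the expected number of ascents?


Write X = Σ X_I over i = 1, …, 276, with X_I the indicator of one ascent.
There are 276 indicators.
For each fixed i, the pair (π(i), π(i+1)) is a uniformly random ordered pair of distinct values from {1, …, 277}; by symmetry P[π(i) < π(i+1)] = 1/2.
By linearity: E[X] = 276 · (1/2) = (277 − 1) · (1/2) = 138 ≈ 138.000000.

E[X] = 138 = 138.000000.


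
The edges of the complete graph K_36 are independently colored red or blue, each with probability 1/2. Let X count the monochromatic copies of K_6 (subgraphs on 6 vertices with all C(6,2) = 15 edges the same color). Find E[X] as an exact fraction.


Let X = Σ_S X_S over the C(36, 6) = 1947792 subsets S of size 6, where X_S = 1 if the K_6 on S is monochromatic.
For a fixed S, the K_6 on S has C(6, 2) = 15 edges. P[all 15 edges red] = (1/2)^15, and likewise for blue, so P[monochromatic] = 2·(1/2)^15 = 2^{1 − 15} = 1/16384.
By linearity: E[X] = C(36, 6) · 2^{1 − 15} = 1947792 · 1/16384 = 121737/1024.
Numerically: E[X] ≈ 118.883789.

E[X] = C(36,6)·2^(1−C(6,2)) = 121737/1024 ≈ 118.883789.


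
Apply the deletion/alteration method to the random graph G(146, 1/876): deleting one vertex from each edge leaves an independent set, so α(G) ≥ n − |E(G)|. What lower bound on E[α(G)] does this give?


E[|E(G)|] = C(146, 2)·p = 10585 · (1/876) = 145/12.
E[α(G)] ≥ n − E[|E(G)|] = 146 − 145/12 = 1607/12.
Numerically: ≈ 133.9167.
(This is only a lower bound; the true E[α(G)] may be larger.)

E[α(G)] ≥ 1607/12 ≈ 133.9167.


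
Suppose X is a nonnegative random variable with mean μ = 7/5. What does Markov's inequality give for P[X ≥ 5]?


μ = E[X] = 7/5, a = 5.
Markov: P[X ≥ 5] ≤ μ/a = (7/5)/5 = 7/25.
Numerically: ≈ 0.280000.
(Since a = 5 > μ = 1.400000, the bound 7/25 is < 1 and informative.)

P[X ≥ 5] ≤ 7/25 ≈ 0.280000.


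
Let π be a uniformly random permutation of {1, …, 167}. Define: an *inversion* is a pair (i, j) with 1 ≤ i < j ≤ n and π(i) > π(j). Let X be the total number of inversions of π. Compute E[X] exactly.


Write X = Σ X_I over the C(167, 2) = 13861 pairs i < j, with X_I the indicator of one inversion.
There are 13861 indicators.
For each fixed pair i < j, the values π(i) and π(j) are two distinct elements of {1, …, 167} in uniformly random order; by symmetry P[π(i) > π(j)] = 1/2.
By linearity: E[X] = 13861 · (1/2) = C(167, 2) · (1/2) = 13861/2 = 13861/2 ≈ 6930.500.

E[X] = 13861/2 = 6930.500.


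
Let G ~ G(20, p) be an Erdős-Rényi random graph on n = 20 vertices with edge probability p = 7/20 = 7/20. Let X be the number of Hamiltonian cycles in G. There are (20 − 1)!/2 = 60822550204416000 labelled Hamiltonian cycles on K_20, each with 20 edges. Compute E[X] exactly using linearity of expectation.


K_20 has (20 − 1)!/2 = 60822550204416000 labelled Hamiltonian cycles.
For each such Hamiltonian cycle H, let X_H = 1 if all 20 edges of H are present in G. Then P[X_H = 1] = p^{20} = (7/20)^{20} = 79792266297612001/104857600000000000000000000.
Summing the indicators: E[X] = Σ_H E[X_H] = 60822550204416000 · p^{20} = 60822550204416000 · 79792266297612001/104857600000000000000000000 = 1184855742873690605203907421/25600000000000000000.
Numerically: E[X] ≈ 4.628e+07.

E[X] = 60822550204416000 · (7/20)^{20} = 1184855742873690605203907421/25600000000000000000 ≈ 4.628e+07.


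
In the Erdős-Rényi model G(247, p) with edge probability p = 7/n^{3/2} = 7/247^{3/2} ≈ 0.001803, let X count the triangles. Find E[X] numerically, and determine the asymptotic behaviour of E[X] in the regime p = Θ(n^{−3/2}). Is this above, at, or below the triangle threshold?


Number of potential triangles: C(247, 3) = 2481115.
Each occurs with probability p³ ≈ (0.001803)³ ≈ 5.863512e-09.
By linearity: E[X] = C(247, 3)·p³ ≈ 2481115 · 5.863512e-09 ≈ 0.0145.
Since α = 3/2 > 1, p = c/n^{3/2} = o(1/n) is below the triangle threshold p ~ 1/n. Asymptotically E[X] ~ (c³/6)·n^{3(1−α)} = (7³/6)·n^{-1.5} → 0, so by Markov's inequality G has no triangles w.h.p.

E[X] ≈ 0.0145; in regime p = Θ(1/n^{3/2}) E[X] tends to 0 (below the triangle threshold p ~ 1/n).


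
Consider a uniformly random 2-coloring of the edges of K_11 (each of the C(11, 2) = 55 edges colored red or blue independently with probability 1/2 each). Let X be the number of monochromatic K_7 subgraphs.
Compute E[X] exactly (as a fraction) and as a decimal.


Let X = Σ_S X_S over the C(11, 7) = 330 subsets S of size 7, where X_S = 1 if the K_7 on S is monochromatic.
For a fixed S, the K_7 on S has C(7, 2) = 21 edges. P[all 21 edges red] = (1/2)^21, and likewise for blue, so P[monochromatic] = 2·(1/2)^21 = 2^{1 − 21} = 1/1048576.
Summing: E[X] = C(11, 7) · 2^{1 − 21} = 330 · 1/1048576 = 165/524288.
Numerically: E[X] ≈ 0.000315.

E[X] = C(11,7)·2^(1−C(7,2)) = 165/524288 ≈ 0.000315.


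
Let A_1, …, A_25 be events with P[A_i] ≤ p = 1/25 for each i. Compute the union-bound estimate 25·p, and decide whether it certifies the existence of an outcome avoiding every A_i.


Union bound: P[∪_{i=1}^{25} A_i] ≤ Σ_i P[A_i] ≤ 25·p = 25·(1/25) = 1.
Numerically: 1 ≈ 1.000.
Is 1 < 1? NO.
Since the bound 1 is ≥ 1, the union bound is uninformative here; it does NOT by itself certify existence.

25·p = 1 ≈ 1.000; existence NOT certified by the union bound.


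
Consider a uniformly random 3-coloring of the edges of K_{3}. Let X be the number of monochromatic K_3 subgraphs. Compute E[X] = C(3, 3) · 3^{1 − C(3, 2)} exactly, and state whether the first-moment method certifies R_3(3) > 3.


E[X] = C(3, 3) · 3^{1 − 3} = 1 · 3^{−2} = 1/9.
As a reduced fraction: E[X] = 1/9 ≈ 0.1111111.
Is E[X] < 1? YES.
Since E[X] < 1, there exists a 3-coloring of K_{3} with no monochromatic K_3; hence R_3(3) > 3.

E[X] = 1/9 ≈ 0.1111111; E[X] < 1, so R_3(3) > 3.


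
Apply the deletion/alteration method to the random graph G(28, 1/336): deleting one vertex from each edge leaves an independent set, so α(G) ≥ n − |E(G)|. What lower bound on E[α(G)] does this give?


E[|E(G)|] = C(28, 2)·p = 378 · (1/336) = 9/8.
E[α(G)] ≥ n − E[|E(G)|] = 28 − 9/8 = 215/8.
Numerically: ≈ 26.875000.
(This is only a lower bound; the true E[α(G)] may be larger.)

E[α(G)] ≥ 215/8 ≈ 26.875000.


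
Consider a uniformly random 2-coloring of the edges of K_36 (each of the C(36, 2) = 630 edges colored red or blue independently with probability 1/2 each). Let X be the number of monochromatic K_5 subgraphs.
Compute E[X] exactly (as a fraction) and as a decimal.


Let X = Σ_S X_S over the C(36, 5) = 376992 subsets S of size 5, where X_S = 1 if the K_5 on S is monochromatic.
For a fixed S, the K_5 on S has C(5, 2) = 10 edges. P[all 10 edges red] = (1/2)^10, and likewise for blue, so P[monochromatic] = 2·(1/2)^10 = 2^{1 − 10} = 1/512.
Summing: E[X] = C(36, 5) · 2^{1 − 10} = 376992 · 1/512 = 11781/16.
Numerically: E[X] ≈ 736.312.

E[X] = C(36,5)·2^(1−C(5,2)) = 11781/16 ≈ 736.312.


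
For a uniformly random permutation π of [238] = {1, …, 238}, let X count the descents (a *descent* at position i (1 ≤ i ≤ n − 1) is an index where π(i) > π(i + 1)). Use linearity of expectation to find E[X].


Write X = Σ X_I over i = 1, …, 237, with X_I the indicator of one descent.
There are 237 indicators.
For each fixed i, the pair (π(i), π(i+1)) is a uniformly random ordered pair of distinct values from {1, …, 238}; by symmetry P[π(i) > π(i+1)] = 1/2.
By linearity: E[X] = 237 · (1/2) = (238 − 1) · (1/2) = 237/2 ≈ 118.500.

E[X] = 237/2 = 118.500.


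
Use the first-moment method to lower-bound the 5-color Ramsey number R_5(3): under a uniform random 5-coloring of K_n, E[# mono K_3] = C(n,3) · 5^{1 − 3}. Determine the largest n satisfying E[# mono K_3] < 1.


We need C(n, 3) · 5^{1 − 3} < 1, i.e. C(n, 3) < 5^{3 − 1} = 25.
Check values of n near the boundary:
  n = 3: C(3, 3) = 1; 1 < 25? YES
  n = 4: C(4, 3) = 4; 4 < 25? YES
  n = 5: C(5, 3) = 10; 10 < 25? YES
  n = 6: C(6, 3) = 20; 20 < 25? YES
  n = 7: C(7, 3) = 35; 35 < 25? NO
The largest n with C(n, 3) < 25 is n = 6 (where E[X] = 4/5 ≈ 0.800). Hence R_5(3) > 6, i.e. R_5(3) ≥ 7.

Largest n = 6; hence R_5(3) > 6.


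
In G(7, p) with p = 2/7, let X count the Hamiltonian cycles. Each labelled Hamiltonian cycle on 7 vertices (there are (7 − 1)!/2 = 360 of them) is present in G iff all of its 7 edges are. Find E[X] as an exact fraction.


K_7 has (7 − 1)!/2 = 360 labelled Hamiltonian cycles.
For each such Hamiltonian cycle H, let X_H = 1 if all 7 edges of H are present in G. Then P[X_H = 1] = p^{7} = (2/7)^{7} = 128/823543.
By linearity: E[X] = Σ_H E[X_H] = 360 · p^{7} = 360 · 128/823543 = 46080/823543.
Numerically: E[X] ≈ 0.056.

E[X] = 360 · (2/7)^{7} = 46080/823543 ≈ 0.056.


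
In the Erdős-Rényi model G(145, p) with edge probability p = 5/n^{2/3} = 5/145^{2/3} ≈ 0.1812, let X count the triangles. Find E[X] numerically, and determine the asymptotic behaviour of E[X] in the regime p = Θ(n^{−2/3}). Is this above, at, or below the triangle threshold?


Number of potential triangles: C(145, 3) = 497640.
Each occurs with probability p³ ≈ (0.1812)³ ≈ 5.945303e-03.
By linearity: E[X] = C(145, 3)·p³ ≈ 497640 · 5.945303e-03 ≈ 2958.6207.
Since α = 2/3 < 1, p = c/n^{2/3} ≫ 1/n is above the triangle threshold p ~ 1/n. Asymptotically E[X] ~ (c³/6)·n^{3(1−α)} = (5³/6)·n^{1} → ∞; triangles are abundant w.h.p.

E[X] ≈ 2958.6207; in regime p = Θ(1/n^{2/3}) E[X] diverges (above the triangle threshold p ~ 1/n).


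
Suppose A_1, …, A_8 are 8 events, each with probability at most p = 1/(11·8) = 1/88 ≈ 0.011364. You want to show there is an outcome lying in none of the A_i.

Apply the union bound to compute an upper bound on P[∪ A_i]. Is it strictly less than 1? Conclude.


Union bound: P[∪_{i=1}^{8} A_i] ≤ Σ_i P[A_i] ≤ 8·p = 8·(1/88) = 1/11.
Numerically: 1/11 ≈ 0.090909.
Is 1/11 < 1? YES.
Since P[∪ A_i] ≤ 1/11 < 1, the complement has P[∩ A_i^c] ≥ 1 − 1/11 = 10/11 > 0, so some outcome avoids every A_i.

8·p = 1/11 ≈ 0.090909; existence CERTIFIED by the union bound.


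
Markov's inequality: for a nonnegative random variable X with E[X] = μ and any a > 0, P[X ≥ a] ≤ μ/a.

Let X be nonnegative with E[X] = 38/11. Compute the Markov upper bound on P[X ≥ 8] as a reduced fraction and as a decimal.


μ = E[X] = 38/11, a = 8.
Markov: P[X ≥ 8] ≤ μ/a = (38/11)/8 = 19/44.
Numerically: ≈ 0.43182.
(Since a = 8 > μ = 3.45455, the bound 19/44 is < 1 and informative.)

P[X ≥ 8] ≤ 19/44 ≈ 0.43182.


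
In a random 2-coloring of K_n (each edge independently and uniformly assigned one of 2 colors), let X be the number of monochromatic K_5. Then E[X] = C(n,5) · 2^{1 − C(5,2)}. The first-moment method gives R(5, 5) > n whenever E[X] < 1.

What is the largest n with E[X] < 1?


We need C(n, 5) · 2^{1 − 10} < 1, i.e. C(n, 5) < 2^{10 − 1} = 512.
Check values of n near the boundary:
  n = 10: C(10, 5) = 252; 252 < 512? YES
  n = 11: C(11, 5) = 462; 462 < 512? YES
  n = 12: C(12, 5) = 792; 792 < 512? NO
The largest n with C(n, 5) < 512 is n = 11 (where E[X] = 231/256 ≈ 0.90234). Hence R(5, 5) > 11, i.e. R(5, 5) ≥ 12.

Largest n = 11; hence R(5, 5) > 11.


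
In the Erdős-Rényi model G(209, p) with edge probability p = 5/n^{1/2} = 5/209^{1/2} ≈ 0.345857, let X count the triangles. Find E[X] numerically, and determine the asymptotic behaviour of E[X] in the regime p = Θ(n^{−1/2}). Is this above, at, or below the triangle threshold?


Number of potential triangles: C(209, 3) = 1499784.
Each occurs with probability p³ ≈ (0.345857)³ ≈ 4.13704823e-02.
By linearity: E[X] = C(209, 3)·p³ ≈ 1499784 · 4.13704823e-02 ≈ 62046.787409.
Since α = 1/2 < 1, p = c/n^{1/2} ≫ 1/n is above the triangle threshold p ~ 1/n. Asymptotically E[X] ~ (c³/6)·n^{3(1−α)} = (5³/6)·n^{1.5} → ∞; triangles are abundant w.h.p.

E[X] ≈ 62046.787409; in regime p = Θ(1/n^{1/2}) E[X] diverges (above the triangle threshold p ~ 1/n).


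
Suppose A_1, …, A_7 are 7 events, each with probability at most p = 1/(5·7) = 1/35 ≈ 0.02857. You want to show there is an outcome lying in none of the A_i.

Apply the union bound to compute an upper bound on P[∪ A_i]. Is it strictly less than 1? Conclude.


Union bound: P[∪_{i=1}^{7} A_i] ≤ Σ_i P[A_i] ≤ 7·p = 7·(1/35) = 1/5.
Numerically: 1/5 ≈ 0.20000.
Is 1/5 < 1? YES.
Since P[∪ A_i] ≤ 1/5 < 1, the complement has P[∩ A_i^c] ≥ 1 − 1/5 = 4/5 > 0, so some outcome avoids every A_i.

7·p = 1/5 ≈ 0.20000; existence CERTIFIED by the union bound.


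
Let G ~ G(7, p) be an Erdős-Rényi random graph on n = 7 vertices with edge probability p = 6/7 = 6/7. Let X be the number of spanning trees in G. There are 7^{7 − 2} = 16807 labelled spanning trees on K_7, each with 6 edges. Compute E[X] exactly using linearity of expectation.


K_7 has 7^{7 − 2} = 16807 labelled spanning trees.
For each such spanning tree H, let X_H = 1 if all 6 edges of H are present in G. Then P[X_H = 1] = p^{6} = (6/7)^{6} = 46656/117649.
Summing the indicators: E[X] = Σ_H E[X_H] = 16807 · p^{6} = 16807 · 46656/117649 = 46656/7.
Numerically: E[X] ≈ 6665.

E[X] = 16807 · (6/7)^{6} = 46656/7 ≈ 6665.


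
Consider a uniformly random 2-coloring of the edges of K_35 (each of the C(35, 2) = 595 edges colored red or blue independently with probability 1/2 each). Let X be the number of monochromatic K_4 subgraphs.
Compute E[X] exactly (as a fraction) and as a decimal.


Let X = Σ_S X_S over the C(35, 4) = 52360 subsets S of size 4, where X_S = 1 if the K_4 on S is monochromatic.
For a fixed S, the K_4 on S has C(4, 2) = 6 edges. P[all 6 edges red] = (1/2)^6, and likewise for blue, so P[monochromatic] = 2·(1/2)^6 = 2^{1 − 6} = 1/32.
Summing: E[X] = C(35, 4) · 2^{1 − 6} = 52360 · 1/32 = 6545/4.
Numerically: E[X] ≈ 1636.250.

E[X] = C(35,4)·2^(1−C(4,2)) = 6545/4 ≈ 1636.250.


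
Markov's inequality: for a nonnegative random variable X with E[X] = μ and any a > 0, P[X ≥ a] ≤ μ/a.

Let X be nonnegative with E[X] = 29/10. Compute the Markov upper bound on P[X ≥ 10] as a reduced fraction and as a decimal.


μ = E[X] = 29/10, a = 10.
Markov: P[X ≥ 10] ≤ μ/a = (29/10)/10 = 29/100.
Numerically: ≈ 0.290.
(Since a = 10 > μ = 2.900, the bound 29/100 is < 1 and informative.)

P[X ≥ 10] ≤ 29/100 ≈ 0.290.


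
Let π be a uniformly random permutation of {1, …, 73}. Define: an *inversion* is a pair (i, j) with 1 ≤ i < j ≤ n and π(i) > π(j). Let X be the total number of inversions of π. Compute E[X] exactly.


Write X = Σ X_I over the C(73, 2) = 2628 pairs i < j, with X_I the indicator of one inversion.
There are 2628 indicators.
For each fixed pair i < j, the values π(i) and π(j) are two distinct elements of {1, …, 73} in uniformly random order; by symmetry P[π(i) > π(j)] = 1/2.
By linearity: E[X] = 2628 · (1/2) = C(73, 2) · (1/2) = 2628/2 = 1314 ≈ 1314.0000.

E[X] = 1314 = 1314.0000.


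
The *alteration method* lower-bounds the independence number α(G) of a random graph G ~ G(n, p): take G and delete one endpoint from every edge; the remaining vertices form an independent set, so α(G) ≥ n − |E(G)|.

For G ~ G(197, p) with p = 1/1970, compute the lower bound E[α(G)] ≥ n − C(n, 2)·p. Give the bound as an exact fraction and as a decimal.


E[|E(G)|] = C(197, 2)·p = 19306 · (1/1970) = 49/5.
E[α(G)] ≥ n − E[|E(G)|] = 197 − 49/5 = 936/5.
Numerically: ≈ 187.20000.
(This is only a lower bound; the true E[α(G)] may be larger.)

E[α(G)] ≥ 936/5 ≈ 187.20000.
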